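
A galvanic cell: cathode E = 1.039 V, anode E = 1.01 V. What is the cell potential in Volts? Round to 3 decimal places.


Standard cell potential: E_cell = E_cathode - E_anode.
E_cell = 1.039 - (1.01)
E_cell = 0.029 V, rounded to 3 dp:

0.029 V


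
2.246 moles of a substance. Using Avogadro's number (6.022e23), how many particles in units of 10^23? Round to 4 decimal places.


N = n * NA, then divide by 1e23 for the requested units.
N / 1e23 = n * 6.022
N / 1e23 = 2.246 * 6.022
N / 1e23 = 13.525412, rounded to 4 dp:

13.5254


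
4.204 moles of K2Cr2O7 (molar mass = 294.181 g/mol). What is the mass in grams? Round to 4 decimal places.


mass = n * M
mass = 4.204 * 294.181
mass = 1236.736924 g, rounded to 4 dp:

1236.7369 g


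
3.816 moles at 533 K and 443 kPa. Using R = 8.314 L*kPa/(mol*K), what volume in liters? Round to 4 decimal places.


PV = nRT, solve for V = nRT / P.
nRT = 3.816 * 8.314 * 533 = 16910.0774
V = 16910.0774 / 443
V = 38.17173228 L, rounded to 4 dp:

38.1717 L


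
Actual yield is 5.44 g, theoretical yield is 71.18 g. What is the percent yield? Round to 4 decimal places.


% yield = 100 * actual / theoretical
% yield = 100 * 5.44 / 71.18
% yield = 7.64259623 %, rounded to 4 dp:

7.6426 %


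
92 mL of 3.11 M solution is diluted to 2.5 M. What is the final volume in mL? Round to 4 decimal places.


Dilution: M1*V1 = M2*V2, solve for V2.
V2 = M1*V1 / M2
V2 = 3.11 * 92 / 2.5
V2 = 286.12 / 2.5
V2 = 114.448 mL, rounded to 4 dp:

114.4480 mL


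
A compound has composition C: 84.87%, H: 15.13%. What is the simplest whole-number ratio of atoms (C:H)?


Assume 100 g of compound, divide each mass% by atomic mass to get moles, then normalize by the smallest to get a raw atom ratio.
Moles per 100 g: C: 84.87/12.011 = 7.066, H: 15.13/1.008 = 15.0099
Raw ratio (divide by min = 7.066): C: 1.0, H: 2.124
Multiply by 8 to clear fractions: C: 8.0 ~= 8, H: 16.994 ~= 17
Reduce by GCD to get the simplest whole-number ratio:

8:17


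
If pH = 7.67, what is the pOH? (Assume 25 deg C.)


At 25 deg C, pH + pOH = 14.
pOH = 14 - pH = 14 - 7.67
pOH = 6.33:

6.33


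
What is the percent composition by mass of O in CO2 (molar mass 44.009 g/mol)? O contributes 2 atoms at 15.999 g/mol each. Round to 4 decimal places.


pct = 100 * (n_elem * M_elem) / M_total
mass_contribution = 2 * 15.999 = 31.998 g/mol
pct = 100 * 31.998 / 44.009
pct = 72.70785521 %, rounded to 4 dp:

72.7079 %


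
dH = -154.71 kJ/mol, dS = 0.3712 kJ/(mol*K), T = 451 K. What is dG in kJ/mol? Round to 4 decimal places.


Gibbs: dG = dH - T*dS (consistent units, dS already in kJ/(mol*K)).
T*dS = 451 * 0.3712 = 167.4112
dG = -154.71 - (167.4112)
dG = -322.1212 kJ/mol, rounded to 4 dp:

-322.1212 kJ/mol


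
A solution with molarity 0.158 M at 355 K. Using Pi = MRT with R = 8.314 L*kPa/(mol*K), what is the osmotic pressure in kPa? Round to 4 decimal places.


Osmotic pressure (van't Hoff): Pi = M*R*T.
RT = 8.314 * 355 = 2951.47
Pi = 0.158 * 2951.47
Pi = 466.33226 kPa, rounded to 4 dp:

466.3323 kPa


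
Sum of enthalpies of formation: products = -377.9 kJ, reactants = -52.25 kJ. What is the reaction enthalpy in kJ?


dH_rxn = sum(dH_f products) - sum(dH_f reactants)
dH_rxn = -377.9 - (-52.25)
dH_rxn = -325.65 kJ:

-325.65 kJ


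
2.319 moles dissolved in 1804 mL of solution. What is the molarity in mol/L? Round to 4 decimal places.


Convert volume to liters: V_L = V_mL / 1000.
V_L = 1804 / 1000 = 1.804 L
M = n / V_L = 2.319 / 1.804
M = 1.28547672 mol/L, rounded to 4 dp:

1.2855 mol/L


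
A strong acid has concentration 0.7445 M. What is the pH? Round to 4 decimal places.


A strong acid dissociates completely, so [H+] equals the given concentration.
pH = -log10([H+]) = -log10(0.7445)
pH = 0.1281353, rounded to 4 dp:

0.1281


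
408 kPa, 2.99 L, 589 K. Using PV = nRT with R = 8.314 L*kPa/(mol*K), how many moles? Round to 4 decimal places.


PV = nRT, solve for n = PV / (RT).
PV = 408 * 2.99 = 1219.92
RT = 8.314 * 589 = 4896.946
n = 1219.92 / 4896.946
n = 0.24911853 mol, rounded to 4 dp:

0.2491 mol


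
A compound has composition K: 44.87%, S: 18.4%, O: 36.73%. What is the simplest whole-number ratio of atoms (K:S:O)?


Assume 100 g of compound, divide each mass% by atomic mass to get moles, then normalize by the smallest to get a raw atom ratio.
Moles per 100 g: K: 44.87/39.098 = 1.1476, S: 18.4/32.065 = 0.5738, O: 36.73/15.999 = 2.2958
Raw ratio (divide by min = 0.5738): K: 2.0, S: 1.0, O: 4.001
Multiply by 1 to clear fractions: K: 2.0 ~= 2, S: 1.0 ~= 1, O: 4.001 ~= 4
Reduce by GCD to get the simplest whole-number ratio:

2:1:4


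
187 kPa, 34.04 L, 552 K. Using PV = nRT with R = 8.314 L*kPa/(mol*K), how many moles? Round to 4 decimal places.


PV = nRT, solve for n = PV / (RT).
PV = 187 * 34.04 = 6365.48
RT = 8.314 * 552 = 4589.328
n = 6365.48 / 4589.328
n = 1.38701788 mol, rounded to 4 dp:

1.3870 mol


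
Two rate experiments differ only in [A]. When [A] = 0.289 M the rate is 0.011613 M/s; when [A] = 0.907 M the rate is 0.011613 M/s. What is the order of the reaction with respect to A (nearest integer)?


Rate is proportional to [A]^n, so rate2/rate1 = ([A]2/[A]1)^n. Take logs to solve for n.
rate2/rate1 = 0.011613 / 0.011613 = 1.0
[A]2/[A]1 = 0.907 / 0.289 = 3.1384
n = ln(1.0) / ln(3.1384) = 0.0
Nearest integer order:

0


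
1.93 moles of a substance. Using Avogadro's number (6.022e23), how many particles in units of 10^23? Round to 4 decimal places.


N = n * NA, then divide by 1e23 for the requested units.
N / 1e23 = n * 6.022
N / 1e23 = 1.93 * 6.022
N / 1e23 = 11.62246, rounded to 4 dp:

11.6225


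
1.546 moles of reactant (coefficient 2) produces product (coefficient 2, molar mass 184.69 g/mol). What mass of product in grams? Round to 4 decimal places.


Use the coefficient ratio to convert reactant moles to product moles, then multiply by the product's molar mass.
moles_P = moles_R * (coeff_P / coeff_R) = 1.546 * (2/2) = 1.546
mass_P = moles_P * M_P = 1.546 * 184.69
mass_P = 285.53074 g, rounded to 4 dp:

285.5307 g


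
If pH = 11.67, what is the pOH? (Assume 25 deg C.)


At 25 deg C, pH + pOH = 14.
pOH = 14 - pH = 14 - 11.67
pOH = 2.33:

2.33


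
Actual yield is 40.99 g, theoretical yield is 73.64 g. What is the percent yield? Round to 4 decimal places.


% yield = 100 * actual / theoretical
% yield = 100 * 40.99 / 73.64
% yield = 55.66268332 %, rounded to 4 dp:

55.6627 %


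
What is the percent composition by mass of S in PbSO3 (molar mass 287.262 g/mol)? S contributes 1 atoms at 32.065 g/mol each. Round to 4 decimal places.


pct = 100 * (n_elem * M_elem) / M_total
mass_contribution = 1 * 32.065 = 32.065 g/mol
pct = 100 * 32.065 / 287.262
pct = 11.16228391 %, rounded to 4 dp:

11.1623 %


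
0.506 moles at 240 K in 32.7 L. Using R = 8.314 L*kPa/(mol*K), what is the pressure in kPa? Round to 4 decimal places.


PV = nRT, solve for P = nRT / V.
nRT = 0.506 * 8.314 * 240 = 1009.6522
P = 1009.6522 / 32.7
P = 30.87621407 kPa, rounded to 4 dp:

30.8762 kPa


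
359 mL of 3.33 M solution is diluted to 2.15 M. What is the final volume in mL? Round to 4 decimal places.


Dilution: M1*V1 = M2*V2, solve for V2.
V2 = M1*V1 / M2
V2 = 3.33 * 359 / 2.15
V2 = 1195.47 / 2.15
V2 = 556.03255814 mL, rounded to 4 dp:

556.0326 mL


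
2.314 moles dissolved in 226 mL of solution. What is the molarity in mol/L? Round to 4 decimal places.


Convert volume to liters: V_L = V_mL / 1000.
V_L = 226 / 1000 = 0.226 L
M = n / V_L = 2.314 / 0.226
M = 10.23893805 mol/L, rounded to 4 dp:

10.2389 mol/L


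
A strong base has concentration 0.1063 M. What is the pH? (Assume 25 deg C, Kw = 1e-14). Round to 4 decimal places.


A strong base dissociates completely, so [OH-] equals the given concentration.
pOH = -log10([OH-]) = -log10(0.1063) = 0.973467
pH = 14 - pOH = 14 - 0.973467
pH = 13.026533, rounded to 4 dp:

13.0265


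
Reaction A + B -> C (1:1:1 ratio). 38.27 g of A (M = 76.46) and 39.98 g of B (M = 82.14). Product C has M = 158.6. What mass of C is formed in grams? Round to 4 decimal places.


Find moles of each reactant; the smaller value is the limiting reagent in a 1:1:1 reaction, so moles_C equals moles of the limiter.
n_A = mass_A / M_A = 38.27 / 76.46 = 0.500523 mol
n_B = mass_B / M_B = 39.98 / 82.14 = 0.48673 mol
Limiting reagent: B (smaller), n_limiting = 0.48673 mol
mass_C = n_limiting * M_C = 0.48673 * 158.6
mass_C = 77.195378 g, rounded to 4 dp:

77.1954 g


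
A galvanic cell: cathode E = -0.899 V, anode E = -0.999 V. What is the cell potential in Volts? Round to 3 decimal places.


Standard cell potential: E_cell = E_cathode - E_anode.
E_cell = -0.899 - (-0.999)
E_cell = 0.1 V, rounded to 3 dp:

0.100 V


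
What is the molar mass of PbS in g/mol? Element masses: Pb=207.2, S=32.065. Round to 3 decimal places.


M = sum(count * atomic_mass) over atoms.
M = 1*207.2 + 1*32.065
M = 207.2 + 32.065
M = 239.265 g/mol, rounded to 3 dp:

239.265 g/mol


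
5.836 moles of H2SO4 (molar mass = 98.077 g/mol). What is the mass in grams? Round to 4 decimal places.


mass = n * M
mass = 5.836 * 98.077
mass = 572.377372 g, rounded to 4 dp:

572.3774 g


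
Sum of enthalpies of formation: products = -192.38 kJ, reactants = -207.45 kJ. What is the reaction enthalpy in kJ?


dH_rxn = sum(dH_f products) - sum(dH_f reactants)
dH_rxn = -192.38 - (-207.45)
dH_rxn = 15.07 kJ:

15.07 kJ


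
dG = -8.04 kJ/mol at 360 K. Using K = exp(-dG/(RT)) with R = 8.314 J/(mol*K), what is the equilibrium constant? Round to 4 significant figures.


dG is in kJ/mol; multiply by 1000 to match R in J/(mol*K).
RT = 8.314 * 360 = 2993.04 J/mol
exponent = -dG*1000 / (RT) = -(-8.04*1000) / 2993.04 = 2.68623206
K = exp(2.68623206)
K = 14.676272, rounded to 4 significant figures:

14.68


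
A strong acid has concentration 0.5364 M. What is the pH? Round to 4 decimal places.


A strong acid dissociates completely, so [H+] equals the given concentration.
pH = -log10([H+]) = -log10(0.5364)
pH = 0.27051123, rounded to 4 dp:

0.2705


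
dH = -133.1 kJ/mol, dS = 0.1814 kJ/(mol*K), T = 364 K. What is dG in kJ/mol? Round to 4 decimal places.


Gibbs: dG = dH - T*dS (consistent units, dS already in kJ/(mol*K)).
T*dS = 364 * 0.1814 = 66.0296
dG = -133.1 - (66.0296)
dG = -199.1296 kJ/mol, rounded to 4 dp:

-199.1296 kJ/mol


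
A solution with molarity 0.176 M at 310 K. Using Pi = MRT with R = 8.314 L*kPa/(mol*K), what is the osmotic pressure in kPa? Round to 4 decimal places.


Osmotic pressure (van't Hoff): Pi = M*R*T.
RT = 8.314 * 310 = 2577.34
Pi = 0.176 * 2577.34
Pi = 453.61184 kPa, rounded to 4 dp:

453.6118 kPa


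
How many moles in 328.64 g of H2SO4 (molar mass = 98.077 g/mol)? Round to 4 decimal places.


n = mass / M
n = 328.64 / 98.077
n = 3.35083659 mol, rounded to 4 dp:

3.3508 mol


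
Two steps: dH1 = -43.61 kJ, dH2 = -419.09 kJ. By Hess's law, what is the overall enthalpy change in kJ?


Hess's law: enthalpy is a state function, so add the step enthalpies.
dH_total = dH1 + dH2 = -43.61 + (-419.09)
dH_total = -462.7 kJ:

-462.70 kJ


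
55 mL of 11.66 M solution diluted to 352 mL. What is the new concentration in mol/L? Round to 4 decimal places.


Dilution: M1*V1 = M2*V2, solve for M2.
M2 = M1*V1 / V2
M2 = 11.66 * 55 / 352
M2 = 641.3 / 352
M2 = 1.821875 mol/L, rounded to 4 dp:

1.8219 mol/L


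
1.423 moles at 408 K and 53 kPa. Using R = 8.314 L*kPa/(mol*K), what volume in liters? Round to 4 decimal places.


PV = nRT, solve for V = nRT / P.
nRT = 1.423 * 8.314 * 408 = 4826.9754
V = 4826.9754 / 53
V = 91.07500755 L, rounded to 4 dp:

91.0750 L


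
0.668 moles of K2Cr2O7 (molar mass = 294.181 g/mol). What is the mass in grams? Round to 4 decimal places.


mass = n * M
mass = 0.668 * 294.181
mass = 196.512908 g, rounded to 4 dp:

196.5129 g


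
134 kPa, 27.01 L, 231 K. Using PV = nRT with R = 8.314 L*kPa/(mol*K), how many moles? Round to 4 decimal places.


PV = nRT, solve for n = PV / (RT).
PV = 134 * 27.01 = 3619.34
RT = 8.314 * 231 = 1920.534
n = 3619.34 / 1920.534
n = 1.88454878 mol, rounded to 4 dp:

1.8845 mol


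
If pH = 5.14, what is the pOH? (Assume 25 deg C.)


At 25 deg C, pH + pOH = 14.
pOH = 14 - pH = 14 - 5.14
pOH = 8.86:

8.86


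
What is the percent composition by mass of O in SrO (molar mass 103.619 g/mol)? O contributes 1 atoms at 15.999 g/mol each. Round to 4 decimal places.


pct = 100 * (n_elem * M_elem) / M_total
mass_contribution = 1 * 15.999 = 15.999 g/mol
pct = 100 * 15.999 / 103.619
pct = 15.44021849 %, rounded to 4 dp:

15.4402 %


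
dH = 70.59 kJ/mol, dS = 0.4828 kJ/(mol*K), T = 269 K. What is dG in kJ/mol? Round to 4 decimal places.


Gibbs: dG = dH - T*dS (consistent units, dS already in kJ/(mol*K)).
T*dS = 269 * 0.4828 = 129.8732
dG = 70.59 - (129.8732)
dG = -59.2832 kJ/mol, rounded to 4 dp:

-59.2832 kJ/mol


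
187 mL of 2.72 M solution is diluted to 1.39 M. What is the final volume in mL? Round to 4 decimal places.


Dilution: M1*V1 = M2*V2, solve for V2.
V2 = M1*V1 / M2
V2 = 2.72 * 187 / 1.39
V2 = 508.64 / 1.39
V2 = 365.92805755 mL, rounded to 4 dp:

365.9281 mL


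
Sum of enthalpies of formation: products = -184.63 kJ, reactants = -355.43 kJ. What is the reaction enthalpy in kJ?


dH_rxn = sum(dH_f products) - sum(dH_f reactants)
dH_rxn = -184.63 - (-355.43)
dH_rxn = 170.8 kJ:

170.80 kJ


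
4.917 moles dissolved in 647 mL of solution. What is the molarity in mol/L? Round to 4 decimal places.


Convert volume to liters: V_L = V_mL / 1000.
V_L = 647 / 1000 = 0.647 L
M = n / V_L = 4.917 / 0.647
M = 7.59969088 mol/L, rounded to 4 dp:

7.5997 mol/L


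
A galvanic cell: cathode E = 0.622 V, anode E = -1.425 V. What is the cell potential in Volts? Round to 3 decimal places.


Standard cell potential: E_cell = E_cathode - E_anode.
E_cell = 0.622 - (-1.425)
E_cell = 2.047 V, rounded to 3 dp:

2.047 V


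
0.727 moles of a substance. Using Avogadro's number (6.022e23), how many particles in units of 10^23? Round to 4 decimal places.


N = n * NA, then divide by 1e23 for the requested units.
N / 1e23 = n * 6.022
N / 1e23 = 0.727 * 6.022
N / 1e23 = 4.377994, rounded to 4 dp:

4.3780


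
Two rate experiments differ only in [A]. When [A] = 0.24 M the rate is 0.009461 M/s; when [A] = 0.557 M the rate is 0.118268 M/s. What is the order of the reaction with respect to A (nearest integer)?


Rate is proportional to [A]^n, so rate2/rate1 = ([A]2/[A]1)^n. Take logs to solve for n.
rate2/rate1 = 0.118268 / 0.009461 = 12.5006
[A]2/[A]1 = 0.557 / 0.24 = 2.3208
n = ln(12.5006) / ln(2.3208) = 3.0
Nearest integer order:

3


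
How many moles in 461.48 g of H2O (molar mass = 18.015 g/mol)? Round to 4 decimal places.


n = mass / M
n = 461.48 / 18.015
n = 25.61643075 mol, rounded to 4 dp:

25.6164 mol


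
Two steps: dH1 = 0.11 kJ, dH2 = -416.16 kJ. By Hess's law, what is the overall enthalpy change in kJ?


Hess's law: enthalpy is a state function, so add the step enthalpies.
dH_total = dH1 + dH2 = 0.11 + (-416.16)
dH_total = -416.05 kJ:

-416.05 kJ


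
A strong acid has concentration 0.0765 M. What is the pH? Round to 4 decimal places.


A strong acid dissociates completely, so [H+] equals the given concentration.
pH = -log10([H+]) = -log10(0.0765)
pH = 1.11633856, rounded to 4 dp:

1.1163


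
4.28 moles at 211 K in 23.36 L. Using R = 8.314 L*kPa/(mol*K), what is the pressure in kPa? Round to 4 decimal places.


PV = nRT, solve for P = nRT / V.
nRT = 4.28 * 8.314 * 211 = 7508.2071
P = 7508.2071 / 23.36
P = 321.41297517 kPa, rounded to 4 dp:

321.4130 kPa


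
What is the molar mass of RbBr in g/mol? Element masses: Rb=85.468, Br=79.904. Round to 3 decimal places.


M = sum(count * atomic_mass) over atoms.
M = 1*85.468 + 1*79.904
M = 85.468 + 79.904
M = 165.372 g/mol, rounded to 3 dp:

165.372 g/mol


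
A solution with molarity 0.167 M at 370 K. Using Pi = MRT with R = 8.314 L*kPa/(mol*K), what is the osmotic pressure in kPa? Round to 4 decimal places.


Osmotic pressure (van't Hoff): Pi = M*R*T.
RT = 8.314 * 370 = 3076.18
Pi = 0.167 * 3076.18
Pi = 513.72206 kPa, rounded to 4 dp:

513.7221 kPa


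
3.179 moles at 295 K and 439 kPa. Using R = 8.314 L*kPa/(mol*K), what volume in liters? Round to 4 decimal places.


PV = nRT, solve for V = nRT / P.
nRT = 3.179 * 8.314 * 295 = 7796.9108
V = 7796.9108 / 439
V = 17.76061686 L, rounded to 4 dp:

17.7606 L


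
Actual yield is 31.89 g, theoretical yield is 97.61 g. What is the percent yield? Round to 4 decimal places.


% yield = 100 * actual / theoretical
% yield = 100 * 31.89 / 97.61
% yield = 32.67083291 %, rounded to 4 dp:

32.6708 %


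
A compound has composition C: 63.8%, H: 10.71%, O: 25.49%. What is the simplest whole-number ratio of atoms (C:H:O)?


Assume 100 g of compound, divide each mass% by atomic mass to get moles, then normalize by the smallest to get a raw atom ratio.
Moles per 100 g: C: 63.8/12.011 = 5.3118, H: 10.71/1.008 = 10.625, O: 25.49/15.999 = 1.5932
Raw ratio (divide by min = 1.5932): C: 3.334, H: 6.669, O: 1.0
Multiply by 3 to clear fractions: C: 10.002 ~= 10, H: 20.007 ~= 20, O: 3.0 ~= 3
Reduce by GCD to get the simplest whole-number ratio:

10:20:3


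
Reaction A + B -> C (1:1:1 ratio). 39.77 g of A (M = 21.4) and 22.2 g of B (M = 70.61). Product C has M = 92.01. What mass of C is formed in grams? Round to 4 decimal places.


Find moles of each reactant; the smaller value is the limiting reagent in a 1:1:1 reaction, so moles_C equals moles of the limiter.
n_A = mass_A / M_A = 39.77 / 21.4 = 1.858411 mol
n_B = mass_B / M_B = 22.2 / 70.61 = 0.314403 mol
Limiting reagent: B (smaller), n_limiting = 0.314403 mol
mass_C = n_limiting * M_C = 0.314403 * 92.01
mass_C = 28.92822003 g, rounded to 4 dp:

28.9282 g


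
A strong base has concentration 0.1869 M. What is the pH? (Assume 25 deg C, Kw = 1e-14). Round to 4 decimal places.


A strong base dissociates completely, so [OH-] equals the given concentration.
pOH = -log10([OH-]) = -log10(0.1869) = 0.728391
pH = 14 - pOH = 14 - 0.728391
pH = 13.271609, rounded to 4 dp:

13.2716


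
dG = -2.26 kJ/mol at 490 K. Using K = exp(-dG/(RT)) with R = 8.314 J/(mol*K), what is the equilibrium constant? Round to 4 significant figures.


dG is in kJ/mol; multiply by 1000 to match R in J/(mol*K).
RT = 8.314 * 490 = 4073.86 J/mol
exponent = -dG*1000 / (RT) = -(-2.26*1000) / 4073.86 = 0.55475642
K = exp(0.55475642)
K = 1.7415167, rounded to 4 significant figures:

1.742


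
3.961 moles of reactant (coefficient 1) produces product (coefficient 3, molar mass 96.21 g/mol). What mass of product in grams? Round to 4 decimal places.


Use the coefficient ratio to convert reactant moles to product moles, then multiply by the product's molar mass.
moles_P = moles_R * (coeff_P / coeff_R) = 3.961 * (3/1) = 11.883
mass_P = moles_P * M_P = 11.883 * 96.21
mass_P = 1143.26343 g, rounded to 4 dp:

1143.2634 g


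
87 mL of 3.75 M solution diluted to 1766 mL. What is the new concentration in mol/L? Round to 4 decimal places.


Dilution: M1*V1 = M2*V2, solve for M2.
M2 = M1*V1 / V2
M2 = 3.75 * 87 / 1766
M2 = 326.25 / 1766
M2 = 0.18473952 mol/L, rounded to 4 dp:

0.1847 mol/L


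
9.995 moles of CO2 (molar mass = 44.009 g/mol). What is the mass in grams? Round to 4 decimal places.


mass = n * M
mass = 9.995 * 44.009
mass = 439.869955 g, rounded to 4 dp:

439.8700 g


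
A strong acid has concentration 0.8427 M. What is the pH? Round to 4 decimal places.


A strong acid dissociates completely, so [H+] equals the given concentration.
pH = -log10([H+]) = -log10(0.8427)
pH = 0.07432701, rounded to 4 dp:

0.0743


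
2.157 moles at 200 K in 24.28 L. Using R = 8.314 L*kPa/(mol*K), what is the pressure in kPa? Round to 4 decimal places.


PV = nRT, solve for P = nRT / V.
nRT = 2.157 * 8.314 * 200 = 3586.6596
P = 3586.6596 / 24.28
P = 147.72074135 kPa, rounded to 4 dp:

147.7207 kPa


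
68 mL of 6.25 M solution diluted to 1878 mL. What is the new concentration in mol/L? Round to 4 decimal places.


Dilution: M1*V1 = M2*V2, solve for M2.
M2 = M1*V1 / V2
M2 = 6.25 * 68 / 1878
M2 = 425.0 / 1878
M2 = 0.22630458 mol/L, rounded to 4 dp:

0.2263 mol/L


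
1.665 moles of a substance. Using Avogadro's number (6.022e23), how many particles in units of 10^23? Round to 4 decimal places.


N = n * NA, then divide by 1e23 for the requested units.
N / 1e23 = n * 6.022
N / 1e23 = 1.665 * 6.022
N / 1e23 = 10.02663, rounded to 4 dp:

10.0266


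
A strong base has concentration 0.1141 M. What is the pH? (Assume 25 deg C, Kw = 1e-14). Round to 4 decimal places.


A strong base dissociates completely, so [OH-] equals the given concentration.
pOH = -log10([OH-]) = -log10(0.1141) = 0.942714
pH = 14 - pOH = 14 - 0.942714
pH = 13.057286, rounded to 4 dp:

13.0573


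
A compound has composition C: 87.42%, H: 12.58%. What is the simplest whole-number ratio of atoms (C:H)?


Assume 100 g of compound, divide each mass% by atomic mass to get moles, then normalize by the smallest to get a raw atom ratio.
Moles per 100 g: C: 87.42/12.011 = 7.2783, H: 12.58/1.008 = 12.4802
Raw ratio (divide by min = 7.2783): C: 1.0, H: 1.715
Multiply by 7 to clear fractions: C: 7.0 ~= 7, H: 12.003 ~= 12
Reduce by GCD to get the simplest whole-number ratio:

7:12


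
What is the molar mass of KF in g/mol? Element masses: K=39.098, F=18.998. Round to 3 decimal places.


M = sum(count * atomic_mass) over atoms.
M = 1*39.098 + 1*18.998
M = 39.098 + 18.998
M = 58.096 g/mol, rounded to 3 dp:

58.096 g/mol


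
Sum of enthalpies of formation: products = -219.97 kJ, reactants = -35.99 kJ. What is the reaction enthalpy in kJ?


dH_rxn = sum(dH_f products) - sum(dH_f reactants)
dH_rxn = -219.97 - (-35.99)
dH_rxn = -183.98 kJ:

-183.98 kJ


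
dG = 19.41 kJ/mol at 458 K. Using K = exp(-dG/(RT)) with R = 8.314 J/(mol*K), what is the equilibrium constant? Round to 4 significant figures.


dG is in kJ/mol; multiply by 1000 to match R in J/(mol*K).
RT = 8.314 * 458 = 3807.812 J/mol
exponent = -dG*1000 / (RT) = -(19.41*1000) / 3807.812 = -5.09741552
K = exp(-5.09741552)
K = 0.0061125239, rounded to 4 significant figures:

0.006113


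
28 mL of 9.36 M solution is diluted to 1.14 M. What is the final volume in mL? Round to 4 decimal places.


Dilution: M1*V1 = M2*V2, solve for V2.
V2 = M1*V1 / M2
V2 = 9.36 * 28 / 1.14
V2 = 262.08 / 1.14
V2 = 229.89473684 mL, rounded to 4 dp:

229.8947 mL


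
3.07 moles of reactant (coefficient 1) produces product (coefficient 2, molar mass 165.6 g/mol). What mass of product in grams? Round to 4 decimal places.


Use the coefficient ratio to convert reactant moles to product moles, then multiply by the product's molar mass.
moles_P = moles_R * (coeff_P / coeff_R) = 3.07 * (2/1) = 6.14
mass_P = moles_P * M_P = 6.14 * 165.6
mass_P = 1016.784 g, rounded to 4 dp:

1016.7840 g


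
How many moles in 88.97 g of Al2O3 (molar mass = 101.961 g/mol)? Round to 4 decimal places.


n = mass / M
n = 88.97 / 101.961
n = 0.87258854 mol, rounded to 4 dp:

0.8726 mol


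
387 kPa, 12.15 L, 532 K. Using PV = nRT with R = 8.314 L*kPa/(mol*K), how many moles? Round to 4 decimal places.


PV = nRT, solve for n = PV / (RT).
PV = 387 * 12.15 = 4702.05
RT = 8.314 * 532 = 4423.048
n = 4702.05 / 4423.048
n = 1.06307913 mol, rounded to 4 dp:

1.0631 mol


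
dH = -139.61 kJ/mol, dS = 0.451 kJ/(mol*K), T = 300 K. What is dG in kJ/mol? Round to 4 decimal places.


Gibbs: dG = dH - T*dS (consistent units, dS already in kJ/(mol*K)).
T*dS = 300 * 0.451 = 135.3
dG = -139.61 - (135.3)
dG = -274.91 kJ/mol, rounded to 4 dp:

-274.9100 kJ/mol


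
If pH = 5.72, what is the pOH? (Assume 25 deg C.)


At 25 deg C, pH + pOH = 14.
pOH = 14 - pH = 14 - 5.72
pOH = 8.28:

8.28


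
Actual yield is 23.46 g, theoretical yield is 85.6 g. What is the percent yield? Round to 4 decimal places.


% yield = 100 * actual / theoretical
% yield = 100 * 23.46 / 85.6
% yield = 27.40654206 %, rounded to 4 dp:

27.4065 %


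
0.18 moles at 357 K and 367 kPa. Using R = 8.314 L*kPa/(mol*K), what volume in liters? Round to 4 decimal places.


PV = nRT, solve for V = nRT / P.
nRT = 0.18 * 8.314 * 357 = 534.2576
V = 534.2576 / 367
V = 1.45574278 L, rounded to 4 dp:

1.4557 L


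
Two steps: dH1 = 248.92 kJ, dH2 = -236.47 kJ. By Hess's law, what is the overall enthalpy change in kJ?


Hess's law: enthalpy is a state function, so add the step enthalpies.
dH_total = dH1 + dH2 = 248.92 + (-236.47)
dH_total = 12.45 kJ:

12.45 kJ


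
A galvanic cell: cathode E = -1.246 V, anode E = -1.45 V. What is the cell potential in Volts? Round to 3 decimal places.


Standard cell potential: E_cell = E_cathode - E_anode.
E_cell = -1.246 - (-1.45)
E_cell = 0.204 V, rounded to 3 dp:

0.204 V


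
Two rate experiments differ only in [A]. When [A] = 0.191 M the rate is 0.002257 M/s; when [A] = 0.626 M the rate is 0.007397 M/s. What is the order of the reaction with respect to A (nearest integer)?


Rate is proportional to [A]^n, so rate2/rate1 = ([A]2/[A]1)^n. Take logs to solve for n.
rate2/rate1 = 0.007397 / 0.002257 = 3.2774
[A]2/[A]1 = 0.626 / 0.191 = 3.2775
n = ln(3.2774) / ln(3.2775) = 1.0
Nearest integer order:

1


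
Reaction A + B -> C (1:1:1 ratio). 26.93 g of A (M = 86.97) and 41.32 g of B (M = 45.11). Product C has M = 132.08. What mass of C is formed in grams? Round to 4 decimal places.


Find moles of each reactant; the smaller value is the limiting reagent in a 1:1:1 reaction, so moles_C equals moles of the limiter.
n_A = mass_A / M_A = 26.93 / 86.97 = 0.309647 mol
n_B = mass_B / M_B = 41.32 / 45.11 = 0.915983 mol
Limiting reagent: A (smaller), n_limiting = 0.309647 mol
mass_C = n_limiting * M_C = 0.309647 * 132.08
mass_C = 40.89817576 g, rounded to 4 dp:

40.8982 g


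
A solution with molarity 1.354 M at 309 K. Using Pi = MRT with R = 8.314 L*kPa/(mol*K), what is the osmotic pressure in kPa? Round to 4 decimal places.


Osmotic pressure (van't Hoff): Pi = M*R*T.
RT = 8.314 * 309 = 2569.026
Pi = 1.354 * 2569.026
Pi = 3478.461204 kPa, rounded to 4 dp:

3478.4612 kPa


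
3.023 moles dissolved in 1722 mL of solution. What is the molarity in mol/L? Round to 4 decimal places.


Convert volume to liters: V_L = V_mL / 1000.
V_L = 1722 / 1000 = 1.722 L
M = n / V_L = 3.023 / 1.722
M = 1.75551684 mol/L, rounded to 4 dp:

1.7555 mol/L


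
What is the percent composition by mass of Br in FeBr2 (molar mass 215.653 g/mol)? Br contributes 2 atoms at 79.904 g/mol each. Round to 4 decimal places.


pct = 100 * (n_elem * M_elem) / M_total
mass_contribution = 2 * 79.904 = 159.808 g/mol
pct = 100 * 159.808 / 215.653
pct = 74.10423226 %, rounded to 4 dp:

74.1042 %


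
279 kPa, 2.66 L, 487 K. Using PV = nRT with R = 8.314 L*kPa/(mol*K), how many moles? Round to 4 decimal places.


PV = nRT, solve for n = PV / (RT).
PV = 279 * 2.66 = 742.14
RT = 8.314 * 487 = 4048.918
n = 742.14 / 4048.918
n = 0.18329341 mol, rounded to 4 dp:

0.1833 mol


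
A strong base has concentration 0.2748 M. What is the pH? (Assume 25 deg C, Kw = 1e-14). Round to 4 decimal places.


A strong base dissociates completely, so [OH-] equals the given concentration.
pOH = -log10([OH-]) = -log10(0.2748) = 0.560983
pH = 14 - pOH = 14 - 0.560983
pH = 13.439017, rounded to 4 dp:

13.4390


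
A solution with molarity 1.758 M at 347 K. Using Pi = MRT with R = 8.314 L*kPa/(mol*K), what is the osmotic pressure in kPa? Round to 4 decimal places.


Osmotic pressure (van't Hoff): Pi = M*R*T.
RT = 8.314 * 347 = 2884.958
Pi = 1.758 * 2884.958
Pi = 5071.756164 kPa, rounded to 4 dp:

5071.7562 kPa


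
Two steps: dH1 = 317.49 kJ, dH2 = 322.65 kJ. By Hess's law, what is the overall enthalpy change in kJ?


Hess's law: enthalpy is a state function, so add the step enthalpies.
dH_total = dH1 + dH2 = 317.49 + (322.65)
dH_total = 640.14 kJ:

640.14 kJ


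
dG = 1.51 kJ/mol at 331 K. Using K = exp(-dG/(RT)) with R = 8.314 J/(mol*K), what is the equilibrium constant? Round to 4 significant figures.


dG is in kJ/mol; multiply by 1000 to match R in J/(mol*K).
RT = 8.314 * 331 = 2751.934 J/mol
exponent = -dG*1000 / (RT) = -(1.51*1000) / 2751.934 = -0.54870502
K = exp(-0.54870502)
K = 0.57769743, rounded to 4 significant figures:

0.5777


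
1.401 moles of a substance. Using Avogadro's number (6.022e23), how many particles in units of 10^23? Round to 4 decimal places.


N = n * NA, then divide by 1e23 for the requested units.
N / 1e23 = n * 6.022
N / 1e23 = 1.401 * 6.022
N / 1e23 = 8.436822, rounded to 4 dp:

8.4368


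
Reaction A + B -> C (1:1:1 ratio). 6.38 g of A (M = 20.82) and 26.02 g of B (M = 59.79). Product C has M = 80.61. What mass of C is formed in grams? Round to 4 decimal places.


Find moles of each reactant; the smaller value is the limiting reagent in a 1:1:1 reaction, so moles_C equals moles of the limiter.
n_A = mass_A / M_A = 6.38 / 20.82 = 0.306436 mol
n_B = mass_B / M_B = 26.02 / 59.79 = 0.43519 mol
Limiting reagent: A (smaller), n_limiting = 0.306436 mol
mass_C = n_limiting * M_C = 0.306436 * 80.61
mass_C = 24.70180596 g, rounded to 4 dp:

24.7018 g


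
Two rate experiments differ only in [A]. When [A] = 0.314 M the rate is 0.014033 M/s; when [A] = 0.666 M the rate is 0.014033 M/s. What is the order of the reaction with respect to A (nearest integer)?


Rate is proportional to [A]^n, so rate2/rate1 = ([A]2/[A]1)^n. Take logs to solve for n.
rate2/rate1 = 0.014033 / 0.014033 = 1.0
[A]2/[A]1 = 0.666 / 0.314 = 2.121
n = ln(1.0) / ln(2.121) = 0.0
Nearest integer order:

0


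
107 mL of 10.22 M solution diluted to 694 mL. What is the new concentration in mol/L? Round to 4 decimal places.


Dilution: M1*V1 = M2*V2, solve for M2.
M2 = M1*V1 / V2
M2 = 10.22 * 107 / 694
M2 = 1093.54 / 694
M2 = 1.57570605 mol/L, rounded to 4 dp:

1.5757 mol/L


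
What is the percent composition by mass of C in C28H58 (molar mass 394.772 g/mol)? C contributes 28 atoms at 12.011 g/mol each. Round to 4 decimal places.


pct = 100 * (n_elem * M_elem) / M_total
mass_contribution = 28 * 12.011 = 336.308 g/mol
pct = 100 * 336.308 / 394.772
pct = 85.19043904 %, rounded to 4 dp:

85.1904 %


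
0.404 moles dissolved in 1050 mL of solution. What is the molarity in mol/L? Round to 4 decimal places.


Convert volume to liters: V_L = V_mL / 1000.
V_L = 1050 / 1000 = 1.05 L
M = n / V_L = 0.404 / 1.05
M = 0.3847619 mol/L, rounded to 4 dp:

0.3848 mol/L


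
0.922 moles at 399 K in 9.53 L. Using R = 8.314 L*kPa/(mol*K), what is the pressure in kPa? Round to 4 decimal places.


PV = nRT, solve for P = nRT / V.
nRT = 0.922 * 8.314 * 399 = 3058.5377
P = 3058.5377 / 9.53
P = 320.9378489 kPa, rounded to 4 dp:

320.9378 kPa


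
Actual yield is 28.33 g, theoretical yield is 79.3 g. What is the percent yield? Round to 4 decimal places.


% yield = 100 * actual / theoretical
% yield = 100 * 28.33 / 79.3
% yield = 35.72509458 %, rounded to 4 dp:

35.7251 %


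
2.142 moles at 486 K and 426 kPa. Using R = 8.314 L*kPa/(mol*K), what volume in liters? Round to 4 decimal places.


PV = nRT, solve for V = nRT / P.
nRT = 2.142 * 8.314 * 486 = 8654.9738
V = 8654.9738 / 426
V = 20.31683991 L, rounded to 4 dp:

20.3168 L


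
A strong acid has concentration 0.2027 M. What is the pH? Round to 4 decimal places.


A strong acid dissociates completely, so [H+] equals the given concentration.
pH = -log10([H+]) = -log10(0.2027)
pH = 0.69314625, rounded to 4 dp:

0.6931


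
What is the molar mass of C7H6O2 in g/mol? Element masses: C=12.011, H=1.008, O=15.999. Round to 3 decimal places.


M = sum(count * atomic_mass) over atoms.
M = 7*12.011 + 6*1.008 + 2*15.999
M = 84.077 + 6.048 + 31.998
M = 122.123 g/mol, rounded to 3 dp:

122.123 g/mol


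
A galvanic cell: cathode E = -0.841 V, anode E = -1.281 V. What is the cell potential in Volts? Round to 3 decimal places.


Standard cell potential: E_cell = E_cathode - E_anode.
E_cell = -0.841 - (-1.281)
E_cell = 0.44 V, rounded to 3 dp:

0.440 V


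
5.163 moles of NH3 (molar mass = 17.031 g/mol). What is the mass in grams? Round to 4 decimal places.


mass = n * M
mass = 5.163 * 17.031
mass = 87.931053 g, rounded to 4 dp:

87.9311 g


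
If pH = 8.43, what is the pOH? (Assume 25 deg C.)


At 25 deg C, pH + pOH = 14.
pOH = 14 - pH = 14 - 8.43
pOH = 5.57:

5.57


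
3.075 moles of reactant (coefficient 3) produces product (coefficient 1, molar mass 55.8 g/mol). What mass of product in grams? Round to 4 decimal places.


Use the coefficient ratio to convert reactant moles to product moles, then multiply by the product's molar mass.
moles_P = moles_R * (coeff_P / coeff_R) = 3.075 * (1/3) = 1.025
mass_P = moles_P * M_P = 1.025 * 55.8
mass_P = 57.195 g, rounded to 4 dp:

57.1950 g


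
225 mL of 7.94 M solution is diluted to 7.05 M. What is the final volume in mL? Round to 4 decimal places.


Dilution: M1*V1 = M2*V2, solve for V2.
V2 = M1*V1 / M2
V2 = 7.94 * 225 / 7.05
V2 = 1786.5 / 7.05
V2 = 253.40425532 mL, rounded to 4 dp:

253.4043 mL


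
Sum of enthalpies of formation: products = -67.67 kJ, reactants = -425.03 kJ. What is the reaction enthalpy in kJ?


dH_rxn = sum(dH_f products) - sum(dH_f reactants)
dH_rxn = -67.67 - (-425.03)
dH_rxn = 357.36 kJ:

357.36 kJ


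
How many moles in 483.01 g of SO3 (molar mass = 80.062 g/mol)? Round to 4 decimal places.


n = mass / M
n = 483.01 / 80.062
n = 6.03294946 mol, rounded to 4 dp:

6.0329 mol


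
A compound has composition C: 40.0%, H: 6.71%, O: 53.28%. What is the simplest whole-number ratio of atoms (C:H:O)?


Assume 100 g of compound, divide each mass% by atomic mass to get moles, then normalize by the smallest to get a raw atom ratio.
Moles per 100 g: C: 40.0/12.011 = 3.3303, H: 6.71/1.008 = 6.6567, O: 53.28/15.999 = 3.3302
Raw ratio (divide by min = 3.3302): C: 1.0, H: 1.999, O: 1.0
Multiply by 1 to clear fractions: C: 1.0 ~= 1, H: 1.999 ~= 2, O: 1.0 ~= 1
Reduce by GCD to get the simplest whole-number ratio:

1:2:1


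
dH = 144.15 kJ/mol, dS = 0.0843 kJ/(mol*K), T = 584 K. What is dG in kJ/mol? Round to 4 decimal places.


Gibbs: dG = dH - T*dS (consistent units, dS already in kJ/(mol*K)).
T*dS = 584 * 0.0843 = 49.2312
dG = 144.15 - (49.2312)
dG = 94.9188 kJ/mol, rounded to 4 dp:

94.9188 kJ/mol


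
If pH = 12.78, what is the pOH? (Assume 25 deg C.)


At 25 deg C, pH + pOH = 14.
pOH = 14 - pH = 14 - 12.78
pOH = 1.22:

1.22


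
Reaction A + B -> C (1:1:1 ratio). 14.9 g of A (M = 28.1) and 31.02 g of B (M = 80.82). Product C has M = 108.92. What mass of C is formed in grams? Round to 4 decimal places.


Find moles of each reactant; the smaller value is the limiting reagent in a 1:1:1 reaction, so moles_C equals moles of the limiter.
n_A = mass_A / M_A = 14.9 / 28.1 = 0.530249 mol
n_B = mass_B / M_B = 31.02 / 80.82 = 0.383816 mol
Limiting reagent: B (smaller), n_limiting = 0.383816 mol
mass_C = n_limiting * M_C = 0.383816 * 108.92
mass_C = 41.80523872 g, rounded to 4 dp:

41.8052 g


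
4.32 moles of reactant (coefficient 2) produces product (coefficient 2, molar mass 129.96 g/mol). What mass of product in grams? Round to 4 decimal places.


Use the coefficient ratio to convert reactant moles to product moles, then multiply by the product's molar mass.
moles_P = moles_R * (coeff_P / coeff_R) = 4.32 * (2/2) = 4.32
mass_P = moles_P * M_P = 4.32 * 129.96
mass_P = 561.4272 g, rounded to 4 dp:

561.4272 g


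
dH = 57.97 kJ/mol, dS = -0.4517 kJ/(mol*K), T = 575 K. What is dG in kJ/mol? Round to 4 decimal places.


Gibbs: dG = dH - T*dS (consistent units, dS already in kJ/(mol*K)).
T*dS = 575 * -0.4517 = -259.7275
dG = 57.97 - (-259.7275)
dG = 317.6975 kJ/mol, rounded to 4 dp:

317.6975 kJ/mol


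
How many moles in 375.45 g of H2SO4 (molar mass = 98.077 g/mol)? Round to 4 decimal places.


n = mass / M
n = 375.45 / 98.077
n = 3.82811464 mol, rounded to 4 dp:

3.8281 mol


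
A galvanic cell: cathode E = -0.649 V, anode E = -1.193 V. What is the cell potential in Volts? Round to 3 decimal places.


Standard cell potential: E_cell = E_cathode - E_anode.
E_cell = -0.649 - (-1.193)
E_cell = 0.544 V, rounded to 3 dp:

0.544 V


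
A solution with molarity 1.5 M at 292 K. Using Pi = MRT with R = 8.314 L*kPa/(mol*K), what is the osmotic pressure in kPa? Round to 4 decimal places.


Osmotic pressure (van't Hoff): Pi = M*R*T.
RT = 8.314 * 292 = 2427.688
Pi = 1.5 * 2427.688
Pi = 3641.532 kPa, rounded to 4 dp:

3641.5320 kPa


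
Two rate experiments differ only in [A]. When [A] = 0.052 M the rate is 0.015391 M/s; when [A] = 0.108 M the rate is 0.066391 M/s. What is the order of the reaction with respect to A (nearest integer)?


Rate is proportional to [A]^n, so rate2/rate1 = ([A]2/[A]1)^n. Take logs to solve for n.
rate2/rate1 = 0.066391 / 0.015391 = 4.3136
[A]2/[A]1 = 0.108 / 0.052 = 2.0769
n = ln(4.3136) / ln(2.0769) = 2.0
Nearest integer order:

2


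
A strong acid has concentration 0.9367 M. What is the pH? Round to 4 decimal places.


A strong acid dissociates completely, so [H+] equals the given concentration.
pH = -log10([H+]) = -log10(0.9367)
pH = 0.02839948, rounded to 4 dp:

0.0284


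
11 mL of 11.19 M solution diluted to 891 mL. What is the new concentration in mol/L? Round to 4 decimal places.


Dilution: M1*V1 = M2*V2, solve for M2.
M2 = M1*V1 / V2
M2 = 11.19 * 11 / 891
M2 = 123.09 / 891
M2 = 0.13814815 mol/L, rounded to 4 dp:

0.1381 mol/L


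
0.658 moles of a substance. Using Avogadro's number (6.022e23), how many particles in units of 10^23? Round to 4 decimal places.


N = n * NA, then divide by 1e23 for the requested units.
N / 1e23 = n * 6.022
N / 1e23 = 0.658 * 6.022
N / 1e23 = 3.962476, rounded to 4 dp:

3.9625


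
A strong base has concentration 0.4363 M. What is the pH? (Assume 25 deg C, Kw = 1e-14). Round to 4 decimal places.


A strong base dissociates completely, so [OH-] equals the given concentration.
pOH = -log10([OH-]) = -log10(0.4363) = 0.360215
pH = 14 - pOH = 14 - 0.360215
pH = 13.639785, rounded to 4 dp:

13.6398


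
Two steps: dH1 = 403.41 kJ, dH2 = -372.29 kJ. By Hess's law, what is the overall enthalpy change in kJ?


Hess's law: enthalpy is a state function, so add the step enthalpies.
dH_total = dH1 + dH2 = 403.41 + (-372.29)
dH_total = 31.12 kJ:

31.12 kJ


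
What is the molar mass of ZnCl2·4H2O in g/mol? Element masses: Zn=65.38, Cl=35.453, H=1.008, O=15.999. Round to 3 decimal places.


M = sum(count * atomic_mass) over atoms.
M = 1*65.38 + 2*35.453 + 8*1.008 + 4*15.999
M = 65.38 + 70.906 + 8.064 + 63.996
M = 208.346 g/mol, rounded to 3 dp:

208.346 g/mol


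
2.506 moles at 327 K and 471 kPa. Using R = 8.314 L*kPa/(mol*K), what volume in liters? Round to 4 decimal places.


PV = nRT, solve for V = nRT / P.
nRT = 2.506 * 8.314 * 327 = 6813.0071
V = 6813.0071 / 471
V = 14.46498323 L, rounded to 4 dp:

14.4650 L


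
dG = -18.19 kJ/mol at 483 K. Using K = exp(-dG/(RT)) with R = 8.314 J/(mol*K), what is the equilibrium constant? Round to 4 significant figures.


dG is in kJ/mol; multiply by 1000 to match R in J/(mol*K).
RT = 8.314 * 483 = 4015.662 J/mol
exponent = -dG*1000 / (RT) = -(-18.19*1000) / 4015.662 = 4.52976371
K = exp(4.52976371)
K = 92.736646, rounded to 4 significant figures:

92.74


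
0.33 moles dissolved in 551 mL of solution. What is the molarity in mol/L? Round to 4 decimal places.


Convert volume to liters: V_L = V_mL / 1000.
V_L = 551 / 1000 = 0.551 L
M = n / V_L = 0.33 / 0.551
M = 0.59891107 mol/L, rounded to 4 dp:

0.5989 mol/L


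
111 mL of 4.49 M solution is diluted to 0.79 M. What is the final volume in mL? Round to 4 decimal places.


Dilution: M1*V1 = M2*V2, solve for V2.
V2 = M1*V1 / M2
V2 = 4.49 * 111 / 0.79
V2 = 498.39 / 0.79
V2 = 630.87341772 mL, rounded to 4 dp:

630.8734 mL
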